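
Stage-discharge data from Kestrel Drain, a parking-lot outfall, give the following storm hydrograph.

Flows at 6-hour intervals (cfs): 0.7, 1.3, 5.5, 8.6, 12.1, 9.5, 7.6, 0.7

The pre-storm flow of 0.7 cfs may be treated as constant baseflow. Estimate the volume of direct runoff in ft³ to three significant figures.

V ≈ 8.73 × 10^5 ft³

Direct-runoff ordinates (Q − Q_b): 0.0, 0.6, 4.8, 7.9, 11.4, 8.8, 6.9, 0.0 cfs.
ΣQ_DR = 40.40 cfs.
With Δt = 6 h = 21600 s, V = ΣQ_DR · Δt = 40.40 × 21600 = 8.73 × 10^5 ft³.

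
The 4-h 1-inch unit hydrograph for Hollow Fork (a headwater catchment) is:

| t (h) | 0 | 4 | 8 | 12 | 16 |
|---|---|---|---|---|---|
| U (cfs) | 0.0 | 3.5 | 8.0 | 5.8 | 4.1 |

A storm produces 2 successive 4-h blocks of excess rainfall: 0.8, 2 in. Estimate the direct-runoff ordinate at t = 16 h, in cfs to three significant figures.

By discrete convolution, Q_j = Σ (P_i / 1 in) · U_{j−i}.
At t = 16 h (j=4): Q = (0.8/1)·4.1 + (2/1)·5.8 = 14.9 cfs.

Q ≈ 14.9 cfs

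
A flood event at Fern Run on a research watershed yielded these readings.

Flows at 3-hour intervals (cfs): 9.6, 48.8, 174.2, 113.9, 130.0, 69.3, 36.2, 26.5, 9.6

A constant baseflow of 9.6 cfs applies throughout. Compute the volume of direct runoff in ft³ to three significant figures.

V ≈ 5.74 × 10^6 ft³

Direct-runoff ordinates (Q − Q_b): 0.0, 39.2, 164.6, 104.3, 120.4, 59.7, 26.6, 16.9, 0.0 cfs.
ΣQ_DR = 531.7 cfs.
With Δt = 3 h = 10800 s, V = ΣQ_DR · Δt = 531.7 × 10800 = 5.74 × 10^6 ft³.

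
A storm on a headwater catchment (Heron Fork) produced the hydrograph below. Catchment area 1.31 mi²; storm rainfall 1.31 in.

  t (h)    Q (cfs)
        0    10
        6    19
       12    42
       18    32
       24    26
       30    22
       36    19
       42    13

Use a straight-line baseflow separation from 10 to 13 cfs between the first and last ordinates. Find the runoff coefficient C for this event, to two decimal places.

C ≈ 0.49

ΣQ_DR = 91.00 cfs; V = ΣQ_DR·Δt = 1.966 × 10^6 ft³.
Runoff depth d = V / A = 0.6459 in.
C = d / P = 0.6459 / 1.31 = 0.49.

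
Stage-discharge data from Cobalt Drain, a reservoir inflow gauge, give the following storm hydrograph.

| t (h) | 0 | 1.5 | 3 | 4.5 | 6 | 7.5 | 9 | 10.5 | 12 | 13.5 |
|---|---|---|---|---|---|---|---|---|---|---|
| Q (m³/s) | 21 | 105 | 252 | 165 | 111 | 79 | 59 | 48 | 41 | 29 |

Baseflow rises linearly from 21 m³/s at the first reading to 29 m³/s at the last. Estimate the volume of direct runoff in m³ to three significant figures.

V ≈ 3.56 × 10^6 m³

Direct-runoff ordinates (Q − Q_b): 0.00, 83.11, 229.22, 141.33, 86.44, 53.56, 32.67, 20.78, 12.89, 0.00 m³/s.
ΣQ_DR = 660.0 m³/s.
With Δt = 1.5 h = 5400 s, V = ΣQ_DR · Δt = 660.0 × 5400 = 3.56 × 10^6 m³.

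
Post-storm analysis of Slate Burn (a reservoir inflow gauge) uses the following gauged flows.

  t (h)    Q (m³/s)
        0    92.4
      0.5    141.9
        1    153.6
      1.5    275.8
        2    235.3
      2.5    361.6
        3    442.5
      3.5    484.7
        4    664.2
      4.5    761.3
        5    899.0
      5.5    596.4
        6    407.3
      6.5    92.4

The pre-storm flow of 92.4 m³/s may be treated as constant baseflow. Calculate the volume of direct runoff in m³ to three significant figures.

Direct-runoff ordinates (Q − Q_b): 0.0, 49.5, 61.2, 183.4, 142.9, 269.2, 350.1, 392.3, 571.8, 668.9, 806.6, 504.0, 314.9, 0.0 m³/s.
ΣQ_DR = 4315 m³/s.
With Δt = 0.5 h = 1800 s, V = ΣQ_DR · Δt = 4315 × 1800 = 7.77 × 10^6 m³.

V ≈ 7.77 × 10^6 m³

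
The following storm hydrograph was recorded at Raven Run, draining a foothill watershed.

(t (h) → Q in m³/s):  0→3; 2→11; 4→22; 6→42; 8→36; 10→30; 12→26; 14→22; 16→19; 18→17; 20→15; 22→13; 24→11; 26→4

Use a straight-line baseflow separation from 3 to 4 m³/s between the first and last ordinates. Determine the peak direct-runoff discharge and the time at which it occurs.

Subtracting baseflow gives direct-runoff ordinates: 0.00, 7.92, 18.85, 38.77, 32.69, 26.62, 22.54, 18.46, 15.38, 13.31, 11.23, 9.15, 7.08, 0.00 m³/s.
The maximum is 38.77 m³/s, occurring at the reading for t = 6 h.

Q_p = 38.77 m³/s at t = 6 h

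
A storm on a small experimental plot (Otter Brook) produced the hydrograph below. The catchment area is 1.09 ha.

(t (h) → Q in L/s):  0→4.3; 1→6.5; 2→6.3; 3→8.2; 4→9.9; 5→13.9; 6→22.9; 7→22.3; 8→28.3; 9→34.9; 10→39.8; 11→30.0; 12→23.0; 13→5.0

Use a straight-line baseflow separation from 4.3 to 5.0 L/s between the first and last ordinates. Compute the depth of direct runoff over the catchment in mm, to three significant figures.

Direct runoff: 0.00, 2.15, 1.89, 3.74, 5.38, 9.33, 18.28, 17.62, 23.57, 30.12, 34.96, 25.11, 18.05, 0.00 L/s; ΣQ_DR = 190.2 L/s.
V = ΣQ_DR · Δt = 190.2 × 3600 s = 6.847 × 10^5 L.
Over A = 1.09 ha, depth = V / A = 62.8 mm.

d ≈ 62.8 mm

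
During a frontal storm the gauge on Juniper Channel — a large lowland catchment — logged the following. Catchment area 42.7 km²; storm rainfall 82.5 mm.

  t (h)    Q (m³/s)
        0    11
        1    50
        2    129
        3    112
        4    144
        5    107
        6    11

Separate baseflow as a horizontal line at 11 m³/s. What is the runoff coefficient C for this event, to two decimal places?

ΣQ_DR = 487.0 m³/s; V = ΣQ_DR·Δt = 1.753 × 10^6 m³.
Runoff depth d = V / A = 41.06 mm.
C = d / P = 41.06 / 82.5 = 0.50.

C ≈ 0.50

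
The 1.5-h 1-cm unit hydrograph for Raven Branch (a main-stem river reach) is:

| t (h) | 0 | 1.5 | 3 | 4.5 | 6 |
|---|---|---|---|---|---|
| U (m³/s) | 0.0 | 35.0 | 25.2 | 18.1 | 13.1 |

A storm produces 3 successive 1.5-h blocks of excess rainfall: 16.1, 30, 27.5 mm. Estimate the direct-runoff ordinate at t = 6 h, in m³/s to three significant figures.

By discrete convolution, Q_j = Σ (P_i / 10 mm) · U_{j−i}.
At t = 6 h (j=4): Q = (16.1/10)·13.1 + (30/10)·18.1 + (27.5/10)·25.2 = 145 m³/s.

Q ≈ 145 m³/s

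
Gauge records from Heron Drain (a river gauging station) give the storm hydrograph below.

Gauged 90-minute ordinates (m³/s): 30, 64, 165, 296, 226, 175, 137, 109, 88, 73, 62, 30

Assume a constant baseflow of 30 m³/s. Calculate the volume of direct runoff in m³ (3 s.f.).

V ≈ 5.91 × 10^6 m³

Direct-runoff ordinates (Q − Q_b): 0.0, 34.0, 135.0, 266.0, 196.0, 145.0, 107.0, 79.0, 58.0, 43.0, 32.0, 0.0 m³/s.
ΣQ_DR = 1095 m³/s.
With Δt = 1.5 h = 5400 s, V = ΣQ_DR · Δt = 1095 × 5400 = 5.91 × 10^6 m³.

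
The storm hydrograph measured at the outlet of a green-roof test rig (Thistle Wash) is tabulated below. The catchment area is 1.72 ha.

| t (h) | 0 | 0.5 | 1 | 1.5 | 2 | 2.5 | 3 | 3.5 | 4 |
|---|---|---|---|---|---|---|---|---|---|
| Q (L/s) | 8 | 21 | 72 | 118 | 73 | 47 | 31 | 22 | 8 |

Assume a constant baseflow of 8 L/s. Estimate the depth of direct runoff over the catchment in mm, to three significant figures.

d ≈ 34.3 mm

Direct runoff: 0.0, 13.0, 64.0, 110.0, 65.0, 39.0, 23.0, 14.0, 0.0 L/s; ΣQ_DR = 328.0 L/s.
V = ΣQ_DR · Δt = 328.0 × 1800 s = 5.904 × 10^5 L.
Over A = 1.72 ha, depth = V / A = 34.3 mm.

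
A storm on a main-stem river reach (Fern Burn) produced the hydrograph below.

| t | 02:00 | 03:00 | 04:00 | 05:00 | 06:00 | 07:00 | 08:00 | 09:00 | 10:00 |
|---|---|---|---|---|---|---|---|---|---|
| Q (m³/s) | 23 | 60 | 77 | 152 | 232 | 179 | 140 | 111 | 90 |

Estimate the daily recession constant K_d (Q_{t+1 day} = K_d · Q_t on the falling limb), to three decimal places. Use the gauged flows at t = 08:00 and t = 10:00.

K_d ≈ 0.005

Between t = 08:00 and t = 10:00 the flow falls from 140 to 90 m³/s over 2×1 h = 2 h.
Per-interval ratio K = (90/140)^(1/2) = 0.8018; K_d = K^(24/1) = 0.005.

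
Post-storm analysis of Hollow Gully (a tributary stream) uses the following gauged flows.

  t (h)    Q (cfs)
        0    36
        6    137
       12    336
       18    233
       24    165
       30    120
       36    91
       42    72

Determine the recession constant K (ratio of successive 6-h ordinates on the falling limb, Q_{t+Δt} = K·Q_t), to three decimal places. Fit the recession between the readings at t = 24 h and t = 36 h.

K ≈ 0.743

Using the recession-limb readings at t = 24 h and t = 36 h: Q falls from 165 to 91 cfs over 2 intervals.
K = (Q₂/Q₁)^(1/2) = (91/165)^(1/2) = 0.743.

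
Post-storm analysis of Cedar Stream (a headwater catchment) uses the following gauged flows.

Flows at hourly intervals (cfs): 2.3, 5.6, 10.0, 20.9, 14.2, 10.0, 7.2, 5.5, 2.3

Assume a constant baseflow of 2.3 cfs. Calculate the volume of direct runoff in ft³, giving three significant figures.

V ≈ 2.06 × 10^5 ft³

Direct-runoff ordinates (Q − Q_b): 0.0, 3.3, 7.7, 18.6, 11.9, 7.7, 4.9, 3.2, 0.0 cfs.
ΣQ_DR = 57.30 cfs.
With Δt = 1 h = 3600 s, V = ΣQ_DR · Δt = 57.30 × 3600 = 2.06 × 10^5 ft³.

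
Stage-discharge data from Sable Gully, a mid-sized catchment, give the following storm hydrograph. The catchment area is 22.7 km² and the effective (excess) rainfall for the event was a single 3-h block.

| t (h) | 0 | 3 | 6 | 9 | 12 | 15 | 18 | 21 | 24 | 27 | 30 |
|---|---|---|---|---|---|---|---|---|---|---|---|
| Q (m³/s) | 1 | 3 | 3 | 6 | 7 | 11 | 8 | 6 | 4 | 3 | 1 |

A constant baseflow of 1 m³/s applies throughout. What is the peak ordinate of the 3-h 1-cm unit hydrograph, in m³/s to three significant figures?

U_p ≈ 5.00 m³/s

Direct runoff: 0.0, 2.0, 2.0, 5.0, 6.0, 10.0, 7.0, 5.0, 3.0, 2.0, 0.0 m³/s; ΣQ_DR = 42.00 m³/s, peak = 10.0 m³/s.
Runoff depth d = ΣQ_DR·Δt / A = 42.00 × 10800 / (22.7 km²) = 19.98 mm.
The 1-cm UH is the DRH scaled by (10 mm)/d, so U_p = 10.0 × 10/19.98 = 5.00 m³/s.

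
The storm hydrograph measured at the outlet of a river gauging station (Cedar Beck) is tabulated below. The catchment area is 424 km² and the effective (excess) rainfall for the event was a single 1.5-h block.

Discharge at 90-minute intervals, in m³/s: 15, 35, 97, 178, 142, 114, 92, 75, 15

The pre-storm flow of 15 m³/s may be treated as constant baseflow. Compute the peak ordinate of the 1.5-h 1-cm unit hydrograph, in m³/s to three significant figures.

U_p ≈ 204 m³/s

Direct runoff: 0.0, 20.0, 82.0, 163.0, 127.0, 99.0, 77.0, 60.0, 0.0 m³/s; ΣQ_DR = 628.0 m³/s, peak = 163.0 m³/s.
Runoff depth d = ΣQ_DR·Δt / A = 628.0 × 5400 / (424 km²) = 7.998 mm.
The 1-cm UH is the DRH scaled by (10 mm)/d, so U_p = 163.0 × 10/7.998 = 204 m³/s.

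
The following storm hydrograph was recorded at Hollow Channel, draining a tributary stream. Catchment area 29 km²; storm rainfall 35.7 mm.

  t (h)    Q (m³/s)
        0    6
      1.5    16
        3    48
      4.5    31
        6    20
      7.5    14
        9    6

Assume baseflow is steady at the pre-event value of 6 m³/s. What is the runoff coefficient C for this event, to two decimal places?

C ≈ 0.52

ΣQ_DR = 99.00 m³/s; V = ΣQ_DR·Δt = 5.346 × 10^5 m³.
Runoff depth d = V / A = 18.43 mm.
C = d / P = 18.43 / 35.7 = 0.52.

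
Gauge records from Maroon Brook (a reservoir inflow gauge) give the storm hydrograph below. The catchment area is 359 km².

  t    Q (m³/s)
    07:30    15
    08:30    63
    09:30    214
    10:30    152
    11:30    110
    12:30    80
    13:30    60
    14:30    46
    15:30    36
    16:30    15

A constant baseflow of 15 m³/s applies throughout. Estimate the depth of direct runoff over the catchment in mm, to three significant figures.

d ≈ 6.43 mm

Direct runoff: 0.0, 48.0, 199.0, 137.0, 95.0, 65.0, 45.0, 31.0, 21.0, 0.0 m³/s; ΣQ_DR = 641.0 m³/s.
V = ΣQ_DR · Δt = 641.0 × 3600 s = 2.308 × 10^6 m³.
Over A = 359 km², depth = V / A = 6.43 mm.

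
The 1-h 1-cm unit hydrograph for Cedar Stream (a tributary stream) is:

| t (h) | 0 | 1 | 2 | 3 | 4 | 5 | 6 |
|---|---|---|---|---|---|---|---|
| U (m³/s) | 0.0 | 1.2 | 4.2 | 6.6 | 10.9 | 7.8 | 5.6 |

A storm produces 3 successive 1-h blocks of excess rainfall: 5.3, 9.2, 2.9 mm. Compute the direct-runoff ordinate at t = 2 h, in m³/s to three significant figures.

By discrete convolution, Q_j = Σ (P_i / 10 mm) · U_{j−i}.
At t = 2 h (j=2): Q = (5.3/10)·4.2 + (9.2/10)·1.2 + (2.9/10)·0.0 = 3.33 m³/s.

Q ≈ 3.33 m³/s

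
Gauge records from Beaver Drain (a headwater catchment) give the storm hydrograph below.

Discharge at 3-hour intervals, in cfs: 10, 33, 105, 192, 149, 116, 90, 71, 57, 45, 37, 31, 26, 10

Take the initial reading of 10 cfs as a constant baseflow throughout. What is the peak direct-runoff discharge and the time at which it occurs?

Subtracting baseflow gives direct-runoff ordinates: 0.0, 23.0, 95.0, 182.0, 139.0, 106.0, 80.0, 61.0, 47.0, 35.0, 27.0, 21.0, 16.0, 0.0 cfs.
The maximum is 182.0 cfs, occurring at the reading for t = 9 h.

Q_p = 182.0 cfs at t = 9 h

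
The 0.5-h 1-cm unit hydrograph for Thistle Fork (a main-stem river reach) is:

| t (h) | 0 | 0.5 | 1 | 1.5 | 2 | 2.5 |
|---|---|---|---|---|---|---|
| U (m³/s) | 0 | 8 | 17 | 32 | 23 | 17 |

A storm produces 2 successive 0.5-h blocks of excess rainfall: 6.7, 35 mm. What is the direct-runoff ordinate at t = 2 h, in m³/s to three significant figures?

By discrete convolution, Q_j = Σ (P_i / 10 mm) · U_{j−i}.
At t = 2 h (j=4): Q = (6.7/10)·23 + (35/10)·32 = 127 m³/s.

Q ≈ 127 m³/s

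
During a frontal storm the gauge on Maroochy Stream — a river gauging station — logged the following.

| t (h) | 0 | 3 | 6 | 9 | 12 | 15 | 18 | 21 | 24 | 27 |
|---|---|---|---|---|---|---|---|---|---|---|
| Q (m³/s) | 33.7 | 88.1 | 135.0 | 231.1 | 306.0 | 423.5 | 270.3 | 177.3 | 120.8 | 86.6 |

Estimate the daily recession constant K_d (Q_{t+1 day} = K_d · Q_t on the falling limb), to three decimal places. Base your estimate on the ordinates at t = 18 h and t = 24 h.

K_d ≈ 0.040

Between t = 18 h and t = 24 h the flow falls from 270.3 to 120.8 m³/s over 2×3 h = 6 h.
Per-interval ratio K = (120.8/270.3)^(1/2) = 0.6685; K_d = K^(24/3) = 0.040.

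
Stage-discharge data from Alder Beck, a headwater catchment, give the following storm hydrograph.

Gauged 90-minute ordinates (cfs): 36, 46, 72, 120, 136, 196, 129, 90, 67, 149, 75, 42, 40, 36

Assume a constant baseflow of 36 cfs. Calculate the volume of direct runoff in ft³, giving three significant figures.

Direct-runoff ordinates (Q − Q_b): 0.0, 10.0, 36.0, 84.0, 100.0, 160.0, 93.0, 54.0, 31.0, 113.0, 39.0, 6.0, 4.0, 0.0 cfs.
ΣQ_DR = 730.0 cfs.
With Δt = 1.5 h = 5400 s, V = ΣQ_DR · Δt = 730.0 × 5400 = 3.94 × 10^6 ft³.

V ≈ 3.94 × 10^6 ft³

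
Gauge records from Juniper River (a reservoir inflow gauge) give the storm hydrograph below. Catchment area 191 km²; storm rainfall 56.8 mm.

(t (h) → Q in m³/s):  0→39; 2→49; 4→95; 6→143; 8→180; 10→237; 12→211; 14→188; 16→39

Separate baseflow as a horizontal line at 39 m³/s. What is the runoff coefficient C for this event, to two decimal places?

ΣQ_DR = 830.0 m³/s; V = ΣQ_DR·Δt = 5.976 × 10^6 m³.
Runoff depth d = V / A = 31.29 mm.
C = d / P = 31.29 / 56.8 = 0.55.

C ≈ 0.55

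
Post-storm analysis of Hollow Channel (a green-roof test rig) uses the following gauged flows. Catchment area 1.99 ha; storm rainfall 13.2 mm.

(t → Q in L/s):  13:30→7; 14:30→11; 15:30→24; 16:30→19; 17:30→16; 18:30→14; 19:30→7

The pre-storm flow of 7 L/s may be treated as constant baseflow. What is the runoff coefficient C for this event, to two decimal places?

C ≈ 0.67

ΣQ_DR = 49.00 L/s; V = ΣQ_DR·Δt = 1.764 × 10^5 L.
Runoff depth d = V / A = 8.864 mm.
C = d / P = 8.864 / 13.2 = 0.67.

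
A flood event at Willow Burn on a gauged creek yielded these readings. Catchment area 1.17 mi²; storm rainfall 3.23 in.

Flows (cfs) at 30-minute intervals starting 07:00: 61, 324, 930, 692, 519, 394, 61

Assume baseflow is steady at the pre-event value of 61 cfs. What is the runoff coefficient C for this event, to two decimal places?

ΣQ_DR = 2554 cfs; V = ΣQ_DR·Δt = 4.597 × 10^6 ft³.
Runoff depth d = V / A = 1.691 in.
C = d / P = 1.691 / 3.23 = 0.52.

C ≈ 0.52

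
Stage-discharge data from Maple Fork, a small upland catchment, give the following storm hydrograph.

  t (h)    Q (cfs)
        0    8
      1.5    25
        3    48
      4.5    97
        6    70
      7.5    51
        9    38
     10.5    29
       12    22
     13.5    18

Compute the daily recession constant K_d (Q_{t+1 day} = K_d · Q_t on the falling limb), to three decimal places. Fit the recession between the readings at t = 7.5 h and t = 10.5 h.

K_d ≈ 0.011

Between t = 7.5 h and t = 10.5 h the flow falls from 51 to 29 cfs over 2×1.5 h = 3 h.
Per-interval ratio K = (29/51)^(1/2) = 0.7541; K_d = K^(24/1.5) = 0.011.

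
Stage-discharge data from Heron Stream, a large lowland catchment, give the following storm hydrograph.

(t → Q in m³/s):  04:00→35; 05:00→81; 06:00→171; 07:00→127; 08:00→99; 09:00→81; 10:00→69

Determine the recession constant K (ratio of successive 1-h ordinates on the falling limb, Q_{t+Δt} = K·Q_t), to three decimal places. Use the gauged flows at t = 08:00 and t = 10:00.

Using the recession-limb readings at t = 08:00 and t = 10:00: Q falls from 99 to 69 m³/s over 2 intervals.
K = (Q₂/Q₁)^(1/2) = (69/99)^(1/2) = 0.835.

K ≈ 0.835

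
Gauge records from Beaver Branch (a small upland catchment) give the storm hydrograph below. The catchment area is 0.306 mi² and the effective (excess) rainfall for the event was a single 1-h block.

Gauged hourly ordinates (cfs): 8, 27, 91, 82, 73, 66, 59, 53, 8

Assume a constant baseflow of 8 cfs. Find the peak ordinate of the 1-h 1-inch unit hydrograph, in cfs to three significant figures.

Direct runoff: 0.0, 19.0, 83.0, 74.0, 65.0, 58.0, 51.0, 45.0, 0.0 cfs; ΣQ_DR = 395.0 cfs, peak = 83.0 cfs.
Runoff depth d = ΣQ_DR·Δt / A = 395.0 × 3600 / (0.306 mi²) = 2.000 in.
The 1-inch UH is the DRH scaled by (1 in)/d, so U_p = 83.0 × 1/2.000 = 41.5 cfs.

U_p ≈ 41.5 cfs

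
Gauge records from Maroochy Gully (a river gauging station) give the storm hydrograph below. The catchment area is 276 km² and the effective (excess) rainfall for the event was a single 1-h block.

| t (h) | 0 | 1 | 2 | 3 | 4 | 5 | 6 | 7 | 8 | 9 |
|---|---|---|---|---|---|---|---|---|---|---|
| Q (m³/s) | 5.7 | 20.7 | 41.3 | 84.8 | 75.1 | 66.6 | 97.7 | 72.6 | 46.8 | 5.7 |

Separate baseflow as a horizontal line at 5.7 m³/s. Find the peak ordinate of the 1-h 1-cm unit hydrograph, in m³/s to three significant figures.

Direct runoff: 0.0, 15.0, 35.6, 79.1, 69.4, 60.9, 92.0, 66.9, 41.1, 0.0 m³/s; ΣQ_DR = 460.0 m³/s, peak = 92.0 m³/s.
Runoff depth d = ΣQ_DR·Δt / A = 460.0 × 3600 / (276 km²) = 6.000 mm.
The 1-cm UH is the DRH scaled by (10 mm)/d, so U_p = 92.0 × 10/6.000 = 153 m³/s.

U_p ≈ 153 m³/s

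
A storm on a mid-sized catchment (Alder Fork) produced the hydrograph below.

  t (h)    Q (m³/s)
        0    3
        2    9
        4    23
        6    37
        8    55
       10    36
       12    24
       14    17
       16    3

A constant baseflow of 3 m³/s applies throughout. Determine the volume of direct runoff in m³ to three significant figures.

V ≈ 1.30 × 10^6 m³

Direct-runoff ordinates (Q − Q_b): 0.0, 6.0, 20.0, 34.0, 52.0, 33.0, 21.0, 14.0, 0.0 m³/s.
ΣQ_DR = 180.0 m³/s.
With Δt = 2 h = 7200 s, V = ΣQ_DR · Δt = 180.0 × 7200 = 1.30 × 10^6 m³.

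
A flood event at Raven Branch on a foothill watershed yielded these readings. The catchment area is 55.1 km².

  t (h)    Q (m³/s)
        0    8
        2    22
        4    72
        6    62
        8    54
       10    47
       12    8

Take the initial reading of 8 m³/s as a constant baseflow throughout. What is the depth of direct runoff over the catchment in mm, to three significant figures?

Direct runoff: 0.0, 14.0, 64.0, 54.0, 46.0, 39.0, 0.0 m³/s; ΣQ_DR = 217.0 m³/s.
V = ΣQ_DR · Δt = 217.0 × 7200 s = 1.562 × 10^6 m³.
Over A = 55.1 km², depth = V / A = 28.4 mm.

d ≈ 28.4 mm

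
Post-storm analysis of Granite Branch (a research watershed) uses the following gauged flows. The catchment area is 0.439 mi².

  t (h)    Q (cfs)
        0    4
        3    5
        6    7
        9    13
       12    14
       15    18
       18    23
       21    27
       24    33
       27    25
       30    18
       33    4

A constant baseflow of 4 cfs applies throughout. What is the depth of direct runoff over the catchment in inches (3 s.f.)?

d ≈ 1.51 in

Direct runoff: 0.0, 1.0, 3.0, 9.0, 10.0, 14.0, 19.0, 23.0, 29.0, 21.0, 14.0, 0.0 cfs; ΣQ_DR = 143.0 cfs.
V = ΣQ_DR · Δt = 143.0 × 10800 s = 1.544 × 10^6 ft³.
Over A = 0.439 mi², depth = V / A = 1.51 in.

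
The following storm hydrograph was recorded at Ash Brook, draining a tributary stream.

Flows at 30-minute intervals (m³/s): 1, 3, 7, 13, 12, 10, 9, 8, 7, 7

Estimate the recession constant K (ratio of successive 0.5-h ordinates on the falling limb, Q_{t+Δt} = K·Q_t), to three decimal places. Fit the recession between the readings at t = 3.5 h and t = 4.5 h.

Using the recession-limb readings at t = 3.5 h and t = 4.5 h: Q falls from 8 to 7 m³/s over 2 intervals.
K = (Q₂/Q₁)^(1/2) = (7/8)^(1/2) = 0.935.

K ≈ 0.935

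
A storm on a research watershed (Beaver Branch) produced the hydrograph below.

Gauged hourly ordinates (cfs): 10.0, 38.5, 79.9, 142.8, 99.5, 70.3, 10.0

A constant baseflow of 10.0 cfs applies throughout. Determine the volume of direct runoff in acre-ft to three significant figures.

Direct-runoff ordinates (Q − Q_b): 0.0, 28.5, 69.9, 132.8, 89.5, 60.3, 0.0 cfs.
ΣQ_DR = 381.0 cfs.
With Δt = 1 h = 3600 s, V = ΣQ_DR · Δt = 381.0 × 3600 = 1.37 × 10^6 ft³ = 31.5 acre-ft.

V ≈ 31.5 acre-ft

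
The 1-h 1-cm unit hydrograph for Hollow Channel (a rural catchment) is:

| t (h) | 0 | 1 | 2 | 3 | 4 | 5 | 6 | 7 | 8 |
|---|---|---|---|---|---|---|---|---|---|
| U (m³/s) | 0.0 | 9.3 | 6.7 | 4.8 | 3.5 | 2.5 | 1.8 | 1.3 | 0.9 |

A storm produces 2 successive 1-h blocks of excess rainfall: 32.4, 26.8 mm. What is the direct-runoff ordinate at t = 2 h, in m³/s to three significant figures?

Q ≈ 46.6 m³/s

By discrete convolution, Q_j = Σ (P_i / 10 mm) · U_{j−i}.
At t = 2 h (j=2): Q = (32.4/10)·6.7 + (26.8/10)·9.3 = 46.6 m³/s.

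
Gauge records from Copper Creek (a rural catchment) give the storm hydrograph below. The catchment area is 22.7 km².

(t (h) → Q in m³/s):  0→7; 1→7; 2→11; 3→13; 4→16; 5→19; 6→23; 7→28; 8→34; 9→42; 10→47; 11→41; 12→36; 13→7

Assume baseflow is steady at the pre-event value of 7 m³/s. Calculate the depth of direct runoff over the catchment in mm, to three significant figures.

Direct runoff: 0.0, 0.0, 4.0, 6.0, 9.0, 12.0, 16.0, 21.0, 27.0, 35.0, 40.0, 34.0, 29.0, 0.0 m³/s; ΣQ_DR = 233.0 m³/s.
V = ΣQ_DR · Δt = 233.0 × 3600 s = 8.388 × 10^5 m³.
Over A = 22.7 km², depth = V / A = 37.0 mm.

d ≈ 37.0 mm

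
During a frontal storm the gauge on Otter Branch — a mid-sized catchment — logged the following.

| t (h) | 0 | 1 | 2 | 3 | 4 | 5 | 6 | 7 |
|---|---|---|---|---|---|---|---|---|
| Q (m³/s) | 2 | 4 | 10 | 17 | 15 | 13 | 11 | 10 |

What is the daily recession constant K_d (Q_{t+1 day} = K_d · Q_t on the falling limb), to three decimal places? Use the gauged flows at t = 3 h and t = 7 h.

K_d ≈ 0.041

Between t = 3 h and t = 7 h the flow falls from 17 to 10 m³/s over 4×1 h = 4 h.
Per-interval ratio K = (10/17)^(1/4) = 0.8758; K_d = K^(24/1) = 0.041.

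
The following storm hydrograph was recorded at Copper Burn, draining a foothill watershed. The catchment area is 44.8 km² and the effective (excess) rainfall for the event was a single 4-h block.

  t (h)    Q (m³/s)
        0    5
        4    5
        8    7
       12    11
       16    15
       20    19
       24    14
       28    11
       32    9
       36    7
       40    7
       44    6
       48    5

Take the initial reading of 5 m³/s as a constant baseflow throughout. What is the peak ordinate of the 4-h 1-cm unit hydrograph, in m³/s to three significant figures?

U_p ≈ 7.78 m³/s

Direct runoff: 0.0, 0.0, 2.0, 6.0, 10.0, 14.0, 9.0, 6.0, 4.0, 2.0, 2.0, 1.0, 0.0 m³/s; ΣQ_DR = 56.00 m³/s, peak = 14.0 m³/s.
Runoff depth d = ΣQ_DR·Δt / A = 56.00 × 14400 / (44.8 km²) = 18.00 mm.
The 1-cm UH is the DRH scaled by (10 mm)/d, so U_p = 14.0 × 10/18.00 = 7.78 m³/s.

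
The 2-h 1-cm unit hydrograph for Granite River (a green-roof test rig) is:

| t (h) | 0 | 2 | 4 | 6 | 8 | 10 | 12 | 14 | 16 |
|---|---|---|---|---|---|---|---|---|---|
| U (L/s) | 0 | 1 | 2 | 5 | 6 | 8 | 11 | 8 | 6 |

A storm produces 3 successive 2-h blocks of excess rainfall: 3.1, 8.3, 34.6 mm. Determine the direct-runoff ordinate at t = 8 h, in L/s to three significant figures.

Q ≈ 12.9 L/s

By discrete convolution, Q_j = Σ (P_i / 10 mm) · U_{j−i}.
At t = 8 h (j=4): Q = (3.1/10)·6 + (8.3/10)·5 + (34.6/10)·2 = 12.9 L/s.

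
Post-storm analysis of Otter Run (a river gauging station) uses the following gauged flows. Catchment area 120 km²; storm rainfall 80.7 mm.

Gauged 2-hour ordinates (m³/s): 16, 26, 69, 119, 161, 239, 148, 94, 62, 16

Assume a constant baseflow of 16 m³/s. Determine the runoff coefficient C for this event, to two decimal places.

C ≈ 0.59

ΣQ_DR = 790.0 m³/s; V = ΣQ_DR·Δt = 5.688 × 10^6 m³.
Runoff depth d = V / A = 47.40 mm.
C = d / P = 47.40 / 80.7 = 0.59.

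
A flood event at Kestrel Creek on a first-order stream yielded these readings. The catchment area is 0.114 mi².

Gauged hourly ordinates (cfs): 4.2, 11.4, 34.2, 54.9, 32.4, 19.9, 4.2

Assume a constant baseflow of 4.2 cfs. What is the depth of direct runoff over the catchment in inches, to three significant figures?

Direct runoff: 0.0, 7.2, 30.0, 50.7, 28.2, 15.7, 0.0 cfs; ΣQ_DR = 131.8 cfs.
V = ΣQ_DR · Δt = 131.8 × 3600 s = 4.745 × 10^5 ft³.
Over A = 0.114 mi², depth = V / A = 1.79 in.

d ≈ 1.79 in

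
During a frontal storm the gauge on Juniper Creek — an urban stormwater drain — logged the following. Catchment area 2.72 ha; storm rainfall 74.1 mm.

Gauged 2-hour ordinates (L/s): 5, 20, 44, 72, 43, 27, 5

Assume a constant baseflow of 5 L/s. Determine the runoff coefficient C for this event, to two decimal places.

ΣQ_DR = 181.0 L/s; V = ΣQ_DR·Δt = 1.303 × 10^6 L.
Runoff depth d = V / A = 47.91 mm.
C = d / P = 47.91 / 74.1 = 0.65.

C ≈ 0.65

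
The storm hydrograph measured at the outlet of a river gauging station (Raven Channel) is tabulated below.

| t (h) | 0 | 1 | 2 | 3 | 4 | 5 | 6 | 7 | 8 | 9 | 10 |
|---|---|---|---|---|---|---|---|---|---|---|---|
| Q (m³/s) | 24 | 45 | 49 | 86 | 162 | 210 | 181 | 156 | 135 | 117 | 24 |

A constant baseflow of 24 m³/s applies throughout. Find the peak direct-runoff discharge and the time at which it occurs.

Subtracting baseflow gives direct-runoff ordinates: 0.0, 21.0, 25.0, 62.0, 138.0, 186.0, 157.0, 132.0, 111.0, 93.0, 0.0 m³/s.
The maximum is 186.0 m³/s, occurring at the reading for t = 5 h.

Q_p = 186.0 m³/s at t = 5 h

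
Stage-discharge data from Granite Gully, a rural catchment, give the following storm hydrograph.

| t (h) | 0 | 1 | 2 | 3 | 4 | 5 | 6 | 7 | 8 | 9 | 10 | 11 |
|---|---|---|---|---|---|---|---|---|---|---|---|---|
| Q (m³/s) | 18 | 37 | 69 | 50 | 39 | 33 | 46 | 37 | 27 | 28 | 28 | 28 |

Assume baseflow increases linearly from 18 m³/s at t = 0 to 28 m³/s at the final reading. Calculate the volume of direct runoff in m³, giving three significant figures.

V ≈ 5.90 × 10^5 m³

Direct-runoff ordinates (Q − Q_b): 0.00, 18.09, 49.18, 29.27, 17.36, 10.45, 22.55, 12.64, 1.73, 1.82, 0.91, 0.00 m³/s.
ΣQ_DR = 164.0 m³/s.
With Δt = 1 h = 3600 s, V = ΣQ_DR · Δt = 164.0 × 3600 = 5.90 × 10^5 m³.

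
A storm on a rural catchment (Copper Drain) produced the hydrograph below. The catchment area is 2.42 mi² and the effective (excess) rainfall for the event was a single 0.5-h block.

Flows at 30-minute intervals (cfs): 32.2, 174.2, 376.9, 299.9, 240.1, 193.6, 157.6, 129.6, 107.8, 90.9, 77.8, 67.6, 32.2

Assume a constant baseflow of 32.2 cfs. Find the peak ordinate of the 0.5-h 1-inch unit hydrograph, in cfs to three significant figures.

Direct runoff: 0.0, 142.0, 344.7, 267.7, 207.9, 161.4, 125.4, 97.4, 75.6, 58.7, 45.6, 35.4, 0.0 cfs; ΣQ_DR = 1562 cfs, peak = 344.7 cfs.
Runoff depth d = ΣQ_DR·Δt / A = 1562 × 1800 / (2.42 mi²) = 0.5000 in.
The 1-inch UH is the DRH scaled by (1 in)/d, so U_p = 344.7 × 1/0.5000 = 689 cfs.

U_p ≈ 689 cfs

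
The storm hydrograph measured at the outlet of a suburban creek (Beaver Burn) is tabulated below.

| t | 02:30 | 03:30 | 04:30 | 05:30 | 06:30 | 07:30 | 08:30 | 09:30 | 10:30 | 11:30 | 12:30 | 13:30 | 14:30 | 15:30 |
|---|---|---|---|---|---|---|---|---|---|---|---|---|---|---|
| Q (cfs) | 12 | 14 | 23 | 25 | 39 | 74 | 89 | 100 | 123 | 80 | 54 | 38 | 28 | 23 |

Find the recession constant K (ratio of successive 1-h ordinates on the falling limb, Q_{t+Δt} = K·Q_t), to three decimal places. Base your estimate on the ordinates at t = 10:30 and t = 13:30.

K ≈ 0.676

Using the recession-limb readings at t = 10:30 and t = 13:30: Q falls from 123 to 38 cfs over 3 intervals.
K = (Q₂/Q₁)^(1/3) = (38/123)^(1/3) = 0.676.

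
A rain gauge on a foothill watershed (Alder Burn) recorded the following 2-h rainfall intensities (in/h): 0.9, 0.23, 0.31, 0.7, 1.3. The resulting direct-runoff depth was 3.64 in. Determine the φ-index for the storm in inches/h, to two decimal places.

Only the 3 blocks with intensity above φ contribute runoff: 0.9, 0.7, 1.3 in/h.
Σ(I−φ)·Δt = d  ⇒  (0.9+0.7+1.3 − 3φ)·2 = 3.64
φ = (2.900 − 3.64/2) / 3 = 0.36 in/h.

φ ≈ 0.36 in/h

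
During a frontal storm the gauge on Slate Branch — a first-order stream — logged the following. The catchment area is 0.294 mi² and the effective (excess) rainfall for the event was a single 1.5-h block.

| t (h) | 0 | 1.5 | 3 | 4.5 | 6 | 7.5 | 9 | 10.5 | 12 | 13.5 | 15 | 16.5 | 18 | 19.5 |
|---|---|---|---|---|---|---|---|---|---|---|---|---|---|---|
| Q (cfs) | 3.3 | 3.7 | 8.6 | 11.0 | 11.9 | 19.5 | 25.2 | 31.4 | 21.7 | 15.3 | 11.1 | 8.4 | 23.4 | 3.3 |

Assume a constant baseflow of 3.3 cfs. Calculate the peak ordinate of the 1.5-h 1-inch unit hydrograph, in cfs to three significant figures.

Direct runoff: 0.0, 0.4, 5.3, 7.7, 8.6, 16.2, 21.9, 28.1, 18.4, 12.0, 7.8, 5.1, 20.1, 0.0 cfs; ΣQ_DR = 151.6 cfs, peak = 28.1 cfs.
Runoff depth d = ΣQ_DR·Δt / A = 151.6 × 5400 / (0.294 mi²) = 1.199 in.
The 1-inch UH is the DRH scaled by (1 in)/d, so U_p = 28.1 × 1/1.199 = 23.4 cfs.

U_p ≈ 23.4 cfs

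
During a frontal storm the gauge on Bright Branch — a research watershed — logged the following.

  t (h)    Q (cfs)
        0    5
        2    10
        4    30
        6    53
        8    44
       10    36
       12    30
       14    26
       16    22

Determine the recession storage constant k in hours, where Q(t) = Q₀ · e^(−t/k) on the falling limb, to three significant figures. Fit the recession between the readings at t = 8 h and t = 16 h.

On the falling limb, Q drops from 44 to 22 cfs between t = 8 h and t = 16 h (Δt = 8 h).
k = −Δt / ln(Q₂/Q₁) = −8 / ln(22/44) = 11.5 h.

k ≈ 11.5 h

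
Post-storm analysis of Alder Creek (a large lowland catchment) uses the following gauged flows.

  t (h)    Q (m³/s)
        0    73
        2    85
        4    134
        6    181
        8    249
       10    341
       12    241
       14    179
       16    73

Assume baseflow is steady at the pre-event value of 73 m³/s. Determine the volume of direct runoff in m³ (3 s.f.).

Direct-runoff ordinates (Q − Q_b): 0.0, 12.0, 61.0, 108.0, 176.0, 268.0, 168.0, 106.0, 0.0 m³/s.
ΣQ_DR = 899.0 m³/s.
With Δt = 2 h = 7200 s, V = ΣQ_DR · Δt = 899.0 × 7200 = 6.47 × 10^6 m³.

V ≈ 6.47 × 10^6 m³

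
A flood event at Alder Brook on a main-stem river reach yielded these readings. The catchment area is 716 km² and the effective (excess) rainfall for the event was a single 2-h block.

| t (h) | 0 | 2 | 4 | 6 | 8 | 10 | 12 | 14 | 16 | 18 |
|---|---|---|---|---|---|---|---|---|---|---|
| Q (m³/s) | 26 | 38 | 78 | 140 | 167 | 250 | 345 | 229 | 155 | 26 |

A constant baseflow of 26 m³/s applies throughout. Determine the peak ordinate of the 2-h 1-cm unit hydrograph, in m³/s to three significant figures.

U_p ≈ 266 m³/s

Direct runoff: 0.0, 12.0, 52.0, 114.0, 141.0, 224.0, 319.0, 203.0, 129.0, 0.0 m³/s; ΣQ_DR = 1194 m³/s, peak = 319.0 m³/s.
Runoff depth d = ΣQ_DR·Δt / A = 1194 × 7200 / (716 km²) = 12.01 mm.
The 1-cm UH is the DRH scaled by (10 mm)/d, so U_p = 319.0 × 10/12.01 = 266 m³/s.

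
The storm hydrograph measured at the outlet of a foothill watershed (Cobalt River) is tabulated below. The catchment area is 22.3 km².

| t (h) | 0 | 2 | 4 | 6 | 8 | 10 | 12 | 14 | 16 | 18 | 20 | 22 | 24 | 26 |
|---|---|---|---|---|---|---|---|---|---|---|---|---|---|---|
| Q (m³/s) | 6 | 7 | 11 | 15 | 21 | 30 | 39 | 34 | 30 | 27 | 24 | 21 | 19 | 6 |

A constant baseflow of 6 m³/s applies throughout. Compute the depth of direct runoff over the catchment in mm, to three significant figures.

Direct runoff: 0.0, 1.0, 5.0, 9.0, 15.0, 24.0, 33.0, 28.0, 24.0, 21.0, 18.0, 15.0, 13.0, 0.0 m³/s; ΣQ_DR = 206.0 m³/s.
V = ΣQ_DR · Δt = 206.0 × 7200 s = 1.483 × 10^6 m³.
Over A = 22.3 km², depth = V / A = 66.5 mm.

d ≈ 66.5 mm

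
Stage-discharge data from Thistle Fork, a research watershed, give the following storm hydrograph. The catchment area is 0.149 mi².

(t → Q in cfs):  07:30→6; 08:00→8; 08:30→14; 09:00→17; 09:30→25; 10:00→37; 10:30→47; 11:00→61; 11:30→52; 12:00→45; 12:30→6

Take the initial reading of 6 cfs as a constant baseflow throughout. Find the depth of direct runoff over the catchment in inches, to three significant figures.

Direct runoff: 0.0, 2.0, 8.0, 11.0, 19.0, 31.0, 41.0, 55.0, 46.0, 39.0, 0.0 cfs; ΣQ_DR = 252.0 cfs.
V = ΣQ_DR · Δt = 252.0 × 1800 s = 4.536 × 10^5 ft³.
Over A = 0.149 mi², depth = V / A = 1.31 in.

d ≈ 1.31 in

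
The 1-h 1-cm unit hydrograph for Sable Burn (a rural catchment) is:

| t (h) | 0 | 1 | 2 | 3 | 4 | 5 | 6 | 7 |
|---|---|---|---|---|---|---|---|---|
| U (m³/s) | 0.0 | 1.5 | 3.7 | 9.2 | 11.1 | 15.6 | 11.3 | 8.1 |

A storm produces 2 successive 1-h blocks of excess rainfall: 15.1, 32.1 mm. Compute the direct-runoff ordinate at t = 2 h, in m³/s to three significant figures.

Q ≈ 10.4 m³/s

By discrete convolution, Q_j = Σ (P_i / 10 mm) · U_{j−i}.
At t = 2 h (j=2): Q = (15.1/10)·3.7 + (32.1/10)·1.5 = 10.4 m³/s.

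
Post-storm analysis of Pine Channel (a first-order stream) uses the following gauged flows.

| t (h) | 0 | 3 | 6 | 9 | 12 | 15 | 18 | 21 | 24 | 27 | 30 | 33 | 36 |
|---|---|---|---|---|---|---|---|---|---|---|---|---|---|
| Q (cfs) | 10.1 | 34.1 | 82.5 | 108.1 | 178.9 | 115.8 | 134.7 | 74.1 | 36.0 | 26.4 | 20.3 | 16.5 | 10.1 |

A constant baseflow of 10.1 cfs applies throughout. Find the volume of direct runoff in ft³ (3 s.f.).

V ≈ 7.74 × 10^6 ft³

Direct-runoff ordinates (Q − Q_b): 0.0, 24.0, 72.4, 98.0, 168.8, 105.7, 124.6, 64.0, 25.9, 16.3, 10.2, 6.4, 0.0 cfs.
ΣQ_DR = 716.3 cfs.
With Δt = 3 h = 10800 s, V = ΣQ_DR · Δt = 716.3 × 10800 = 7.74 × 10^6 ft³.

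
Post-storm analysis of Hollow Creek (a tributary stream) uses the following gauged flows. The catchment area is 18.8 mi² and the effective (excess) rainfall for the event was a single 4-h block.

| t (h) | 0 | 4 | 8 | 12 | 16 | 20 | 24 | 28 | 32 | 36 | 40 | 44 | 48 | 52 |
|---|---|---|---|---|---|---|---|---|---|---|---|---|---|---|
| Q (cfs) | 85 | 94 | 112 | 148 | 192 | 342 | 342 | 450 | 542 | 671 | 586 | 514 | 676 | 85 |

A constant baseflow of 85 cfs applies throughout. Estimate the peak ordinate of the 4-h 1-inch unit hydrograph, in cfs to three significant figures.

Direct runoff: 0.0, 9.0, 27.0, 63.0, 107.0, 257.0, 257.0, 365.0, 457.0, 586.0, 501.0, 429.0, 591.0, 0.0 cfs; ΣQ_DR = 3649 cfs, peak = 591.0 cfs.
Runoff depth d = ΣQ_DR·Δt / A = 3649 × 14400 / (18.8 mi²) = 1.203 in.
The 1-inch UH is the DRH scaled by (1 in)/d, so U_p = 591.0 × 1/1.203 = 491 cfs.

U_p ≈ 491 cfs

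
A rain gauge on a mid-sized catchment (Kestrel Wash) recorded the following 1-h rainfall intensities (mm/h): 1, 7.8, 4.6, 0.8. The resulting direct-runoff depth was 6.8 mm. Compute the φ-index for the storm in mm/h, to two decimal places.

Only the 2 blocks with intensity above φ contribute runoff: 7.8, 4.6 mm/h.
Σ(I−φ)·Δt = d  ⇒  (7.8+4.6 − 2φ)·1 = 6.8
φ = (12.40 − 6.8/1) / 2 = 2.80 mm/h.

φ ≈ 2.80 mm/h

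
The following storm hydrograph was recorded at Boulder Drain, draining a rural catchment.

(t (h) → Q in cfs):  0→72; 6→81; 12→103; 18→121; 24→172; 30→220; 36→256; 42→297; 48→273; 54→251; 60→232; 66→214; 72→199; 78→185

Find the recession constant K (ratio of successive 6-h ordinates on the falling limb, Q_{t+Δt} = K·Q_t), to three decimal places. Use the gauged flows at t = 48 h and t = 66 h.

K ≈ 0.922

Using the recession-limb readings at t = 48 h and t = 66 h: Q falls from 273 to 214 cfs over 3 intervals.
K = (Q₂/Q₁)^(1/3) = (214/273)^(1/3) = 0.922.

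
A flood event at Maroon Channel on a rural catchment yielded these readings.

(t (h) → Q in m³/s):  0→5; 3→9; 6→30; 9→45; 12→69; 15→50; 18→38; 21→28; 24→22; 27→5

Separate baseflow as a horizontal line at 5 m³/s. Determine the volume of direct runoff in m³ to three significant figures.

Direct-runoff ordinates (Q − Q_b): 0.0, 4.0, 25.0, 40.0, 64.0, 45.0, 33.0, 23.0, 17.0, 0.0 m³/s.
ΣQ_DR = 251.0 m³/s.
With Δt = 3 h = 10800 s, V = ΣQ_DR · Δt = 251.0 × 10800 = 2.71 × 10^6 m³.

V ≈ 2.71 × 10^6 m³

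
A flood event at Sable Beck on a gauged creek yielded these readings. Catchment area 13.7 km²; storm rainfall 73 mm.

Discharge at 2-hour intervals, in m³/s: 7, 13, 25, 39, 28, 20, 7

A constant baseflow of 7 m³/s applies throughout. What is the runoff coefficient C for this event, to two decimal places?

C ≈ 0.65

ΣQ_DR = 90.00 m³/s; V = ΣQ_DR·Δt = 6.480 × 10^5 m³.
Runoff depth d = V / A = 47.30 mm.
C = d / P = 47.30 / 73 = 0.65.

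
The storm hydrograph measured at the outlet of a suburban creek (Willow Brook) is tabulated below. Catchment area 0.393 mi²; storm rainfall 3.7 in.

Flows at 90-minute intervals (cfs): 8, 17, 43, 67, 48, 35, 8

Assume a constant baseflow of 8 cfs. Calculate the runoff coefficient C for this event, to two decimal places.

ΣQ_DR = 170.0 cfs; V = ΣQ_DR·Δt = 9.180 × 10^5 ft³.
Runoff depth d = V / A = 1.005 in.
C = d / P = 1.005 / 3.7 = 0.27.

C ≈ 0.27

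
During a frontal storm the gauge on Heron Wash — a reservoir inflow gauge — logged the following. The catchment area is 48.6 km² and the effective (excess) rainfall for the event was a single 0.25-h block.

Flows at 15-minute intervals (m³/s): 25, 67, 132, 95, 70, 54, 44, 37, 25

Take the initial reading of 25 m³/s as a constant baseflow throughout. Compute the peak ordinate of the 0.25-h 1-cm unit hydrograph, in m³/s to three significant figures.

U_p ≈ 178 m³/s

Direct runoff: 0.0, 42.0, 107.0, 70.0, 45.0, 29.0, 19.0, 12.0, 0.0 m³/s; ΣQ_DR = 324.0 m³/s, peak = 107.0 m³/s.
Runoff depth d = ΣQ_DR·Δt / A = 324.0 × 900 / (48.6 km²) = 6.000 mm.
The 1-cm UH is the DRH scaled by (10 mm)/d, so U_p = 107.0 × 10/6.000 = 178 m³/s.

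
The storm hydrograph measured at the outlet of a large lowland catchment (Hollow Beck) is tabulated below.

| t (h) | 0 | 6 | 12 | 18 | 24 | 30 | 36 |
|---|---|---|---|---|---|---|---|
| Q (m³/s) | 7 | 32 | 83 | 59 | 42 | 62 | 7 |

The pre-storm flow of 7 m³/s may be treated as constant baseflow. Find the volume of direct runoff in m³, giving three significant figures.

V ≈ 5.25 × 10^6 m³

Direct-runoff ordinates (Q − Q_b): 0.0, 25.0, 76.0, 52.0, 35.0, 55.0, 0.0 m³/s.
ΣQ_DR = 243.0 m³/s.
With Δt = 6 h = 21600 s, V = ΣQ_DR · Δt = 243.0 × 21600 = 5.25 × 10^6 m³.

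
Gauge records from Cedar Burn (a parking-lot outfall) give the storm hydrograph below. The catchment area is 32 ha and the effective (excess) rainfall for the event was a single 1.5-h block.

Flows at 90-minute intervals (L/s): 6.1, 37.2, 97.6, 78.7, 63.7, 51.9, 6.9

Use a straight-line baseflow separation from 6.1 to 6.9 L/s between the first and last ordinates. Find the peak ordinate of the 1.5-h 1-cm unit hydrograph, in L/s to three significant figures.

U_p ≈ 182 L/s

Direct runoff: 0.00, 30.97, 91.23, 72.20, 57.07, 45.13, 0.00 L/s; ΣQ_DR = 296.6 L/s, peak = 91.23 L/s.
Runoff depth d = ΣQ_DR·Δt / A = 296.6 × 5400 / (32 ha) = 5.005 mm.
The 1-cm UH is the DRH scaled by (10 mm)/d, so U_p = 91.23 × 10/5.005 = 182 L/s.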